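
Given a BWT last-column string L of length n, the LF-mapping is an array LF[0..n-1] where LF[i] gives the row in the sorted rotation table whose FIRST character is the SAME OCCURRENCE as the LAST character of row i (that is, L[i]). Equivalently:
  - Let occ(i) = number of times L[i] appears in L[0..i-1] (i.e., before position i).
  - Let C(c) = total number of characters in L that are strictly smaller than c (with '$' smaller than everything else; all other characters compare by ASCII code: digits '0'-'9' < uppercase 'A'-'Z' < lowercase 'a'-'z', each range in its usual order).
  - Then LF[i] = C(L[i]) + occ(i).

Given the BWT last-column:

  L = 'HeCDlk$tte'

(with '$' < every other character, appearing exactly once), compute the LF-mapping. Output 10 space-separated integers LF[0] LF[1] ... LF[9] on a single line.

Answer: 3 4 1 2 7 6 0 8 9 5

Derivation:
Char counts: '$':1, 'C':1, 'D':1, 'H':1, 'e':2, 'k':1, 'l':1, 't':2
C (first-col start): C('$')=0, C('C')=1, C('D')=2, C('H')=3, C('e')=4, C('k')=6, C('l')=7, C('t')=8
L[0]='H': occ=0, LF[0]=C('H')+0=3+0=3
L[1]='e': occ=0, LF[1]=C('e')+0=4+0=4
L[2]='C': occ=0, LF[2]=C('C')+0=1+0=1
L[3]='D': occ=0, LF[3]=C('D')+0=2+0=2
L[4]='l': occ=0, LF[4]=C('l')+0=7+0=7
L[5]='k': occ=0, LF[5]=C('k')+0=6+0=6
L[6]='$': occ=0, LF[6]=C('$')+0=0+0=0
L[7]='t': occ=0, LF[7]=C('t')+0=8+0=8
L[8]='t': occ=1, LF[8]=C('t')+1=8+1=9
L[9]='e': occ=1, LF[9]=C('e')+1=4+1=5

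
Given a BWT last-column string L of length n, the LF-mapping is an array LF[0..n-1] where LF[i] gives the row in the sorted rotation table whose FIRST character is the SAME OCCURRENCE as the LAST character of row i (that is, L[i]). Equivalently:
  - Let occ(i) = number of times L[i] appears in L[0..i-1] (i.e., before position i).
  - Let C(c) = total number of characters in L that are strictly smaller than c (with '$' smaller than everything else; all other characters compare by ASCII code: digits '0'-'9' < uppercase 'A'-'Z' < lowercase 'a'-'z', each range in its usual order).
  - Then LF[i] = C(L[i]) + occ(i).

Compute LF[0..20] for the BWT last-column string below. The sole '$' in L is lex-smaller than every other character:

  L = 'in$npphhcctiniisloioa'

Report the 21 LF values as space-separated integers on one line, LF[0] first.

Answer: 6 12 0 13 17 18 4 5 2 3 20 7 14 8 9 19 11 15 10 16 1

Derivation:
Char counts: '$':1, 'a':1, 'c':2, 'h':2, 'i':5, 'l':1, 'n':3, 'o':2, 'p':2, 's':1, 't':1
C (first-col start): C('$')=0, C('a')=1, C('c')=2, C('h')=4, C('i')=6, C('l')=11, C('n')=12, C('o')=15, C('p')=17, C('s')=19, C('t')=20
L[0]='i': occ=0, LF[0]=C('i')+0=6+0=6
L[1]='n': occ=0, LF[1]=C('n')+0=12+0=12
L[2]='$': occ=0, LF[2]=C('$')+0=0+0=0
L[3]='n': occ=1, LF[3]=C('n')+1=12+1=13
L[4]='p': occ=0, LF[4]=C('p')+0=17+0=17
L[5]='p': occ=1, LF[5]=C('p')+1=17+1=18
L[6]='h': occ=0, LF[6]=C('h')+0=4+0=4
L[7]='h': occ=1, LF[7]=C('h')+1=4+1=5
L[8]='c': occ=0, LF[8]=C('c')+0=2+0=2
L[9]='c': occ=1, LF[9]=C('c')+1=2+1=3
L[10]='t': occ=0, LF[10]=C('t')+0=20+0=20
L[11]='i': occ=1, LF[11]=C('i')+1=6+1=7
L[12]='n': occ=2, LF[12]=C('n')+2=12+2=14
L[13]='i': occ=2, LF[13]=C('i')+2=6+2=8
L[14]='i': occ=3, LF[14]=C('i')+3=6+3=9
L[15]='s': occ=0, LF[15]=C('s')+0=19+0=19
L[16]='l': occ=0, LF[16]=C('l')+0=11+0=11
L[17]='o': occ=0, LF[17]=C('o')+0=15+0=15
L[18]='i': occ=4, LF[18]=C('i')+4=6+4=10
L[19]='o': occ=1, LF[19]=C('o')+1=15+1=16
L[20]='a': occ=0, LF[20]=C('a')+0=1+0=1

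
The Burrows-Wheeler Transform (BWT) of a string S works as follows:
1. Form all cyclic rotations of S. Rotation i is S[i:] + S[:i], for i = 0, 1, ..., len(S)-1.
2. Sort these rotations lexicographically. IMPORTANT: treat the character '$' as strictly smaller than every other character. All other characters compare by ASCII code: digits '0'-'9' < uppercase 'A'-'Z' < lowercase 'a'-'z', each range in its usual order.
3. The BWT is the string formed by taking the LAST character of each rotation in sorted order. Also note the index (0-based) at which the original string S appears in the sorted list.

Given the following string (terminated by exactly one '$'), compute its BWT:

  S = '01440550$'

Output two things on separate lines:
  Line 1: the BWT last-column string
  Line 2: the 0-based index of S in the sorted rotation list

Answer: 05$404150
2

Derivation:
All 9 rotations (rotation i = S[i:]+S[:i]):
  rot[0] = 01440550$
  rot[1] = 1440550$0
  rot[2] = 440550$01
  rot[3] = 40550$014
  rot[4] = 0550$0144
  rot[5] = 550$01440
  rot[6] = 50$014405
  rot[7] = 0$0144055
  rot[8] = $01440550
Sorted (with $ < everything):
  sorted[0] = $01440550  (last char: '0')
  sorted[1] = 0$0144055  (last char: '5')
  sorted[2] = 01440550$  (last char: '$')
  sorted[3] = 0550$0144  (last char: '4')
  sorted[4] = 1440550$0  (last char: '0')
  sorted[5] = 40550$014  (last char: '4')
  sorted[6] = 440550$01  (last char: '1')
  sorted[7] = 50$014405  (last char: '5')
  sorted[8] = 550$01440  (last char: '0')
Last column: 05$404150
Original string S is at sorted index 2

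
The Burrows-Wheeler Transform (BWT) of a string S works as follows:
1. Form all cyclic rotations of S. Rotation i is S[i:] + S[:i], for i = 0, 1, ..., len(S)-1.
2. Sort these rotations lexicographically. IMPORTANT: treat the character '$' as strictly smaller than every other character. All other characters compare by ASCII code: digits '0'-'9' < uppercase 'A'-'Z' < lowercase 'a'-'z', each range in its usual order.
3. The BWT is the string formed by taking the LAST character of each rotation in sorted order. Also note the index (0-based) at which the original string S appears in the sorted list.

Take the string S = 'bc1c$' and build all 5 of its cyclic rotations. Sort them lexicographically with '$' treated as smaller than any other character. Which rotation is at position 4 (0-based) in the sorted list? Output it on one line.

All 5 rotations (rotation i = S[i:]+S[:i]):
  rot[0] = bc1c$
  rot[1] = c1c$b
  rot[2] = 1c$bc
  rot[3] = c$bc1
  rot[4] = $bc1c
Sorted (with $ < everything):
  sorted[0] = $bc1c
  sorted[1] = 1c$bc
  sorted[2] = bc1c$
  sorted[3] = c$bc1
  sorted[4] = c1c$b
sorted[4] = c1c$b

Answer: c1c$b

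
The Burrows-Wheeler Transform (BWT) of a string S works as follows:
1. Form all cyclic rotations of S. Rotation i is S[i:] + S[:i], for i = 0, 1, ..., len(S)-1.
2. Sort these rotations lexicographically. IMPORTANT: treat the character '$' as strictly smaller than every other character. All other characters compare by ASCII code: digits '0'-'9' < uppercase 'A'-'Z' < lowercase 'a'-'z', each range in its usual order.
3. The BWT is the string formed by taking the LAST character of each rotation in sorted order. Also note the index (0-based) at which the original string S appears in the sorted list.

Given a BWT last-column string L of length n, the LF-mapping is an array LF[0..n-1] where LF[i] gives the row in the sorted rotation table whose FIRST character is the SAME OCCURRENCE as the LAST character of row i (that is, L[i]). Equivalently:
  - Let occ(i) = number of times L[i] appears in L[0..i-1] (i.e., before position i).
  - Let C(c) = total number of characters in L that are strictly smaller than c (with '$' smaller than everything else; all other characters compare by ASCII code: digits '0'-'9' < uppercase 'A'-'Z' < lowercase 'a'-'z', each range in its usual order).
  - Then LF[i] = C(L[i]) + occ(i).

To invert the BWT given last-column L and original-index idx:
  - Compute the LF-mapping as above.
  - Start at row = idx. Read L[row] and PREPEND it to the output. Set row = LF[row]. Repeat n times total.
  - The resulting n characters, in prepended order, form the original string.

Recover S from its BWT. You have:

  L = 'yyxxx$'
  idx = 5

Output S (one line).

Answer: yxxxy$

Derivation:
LF mapping: 4 5 1 2 3 0
Walk LF starting at row 5, prepending L[row]:
  step 1: row=5, L[5]='$', prepend. Next row=LF[5]=0
  step 2: row=0, L[0]='y', prepend. Next row=LF[0]=4
  step 3: row=4, L[4]='x', prepend. Next row=LF[4]=3
  step 4: row=3, L[3]='x', prepend. Next row=LF[3]=2
  step 5: row=2, L[2]='x', prepend. Next row=LF[2]=1
  step 6: row=1, L[1]='y', prepend. Next row=LF[1]=5
Reversed output: yxxxy$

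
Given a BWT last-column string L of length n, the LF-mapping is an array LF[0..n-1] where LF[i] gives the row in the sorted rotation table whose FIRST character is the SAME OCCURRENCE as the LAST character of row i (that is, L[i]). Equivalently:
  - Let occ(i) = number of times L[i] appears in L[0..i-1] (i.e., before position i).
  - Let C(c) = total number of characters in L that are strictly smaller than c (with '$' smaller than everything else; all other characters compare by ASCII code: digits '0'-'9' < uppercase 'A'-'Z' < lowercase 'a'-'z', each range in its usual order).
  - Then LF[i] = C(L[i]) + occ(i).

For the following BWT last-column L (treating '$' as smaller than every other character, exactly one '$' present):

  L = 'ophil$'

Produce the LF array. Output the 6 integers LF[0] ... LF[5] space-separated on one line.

Char counts: '$':1, 'h':1, 'i':1, 'l':1, 'o':1, 'p':1
C (first-col start): C('$')=0, C('h')=1, C('i')=2, C('l')=3, C('o')=4, C('p')=5
L[0]='o': occ=0, LF[0]=C('o')+0=4+0=4
L[1]='p': occ=0, LF[1]=C('p')+0=5+0=5
L[2]='h': occ=0, LF[2]=C('h')+0=1+0=1
L[3]='i': occ=0, LF[3]=C('i')+0=2+0=2
L[4]='l': occ=0, LF[4]=C('l')+0=3+0=3
L[5]='$': occ=0, LF[5]=C('$')+0=0+0=0

Answer: 4 5 1 2 3 0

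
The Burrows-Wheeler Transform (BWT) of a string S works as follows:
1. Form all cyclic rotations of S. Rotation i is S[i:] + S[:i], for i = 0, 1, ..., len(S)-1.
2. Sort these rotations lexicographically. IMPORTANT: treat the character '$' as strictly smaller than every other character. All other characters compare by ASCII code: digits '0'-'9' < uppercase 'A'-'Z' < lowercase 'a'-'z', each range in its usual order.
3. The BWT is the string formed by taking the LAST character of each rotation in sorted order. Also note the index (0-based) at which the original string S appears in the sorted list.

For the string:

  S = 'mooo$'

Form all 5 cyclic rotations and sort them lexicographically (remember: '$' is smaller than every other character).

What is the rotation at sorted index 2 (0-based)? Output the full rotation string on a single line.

All 5 rotations (rotation i = S[i:]+S[:i]):
  rot[0] = mooo$
  rot[1] = ooo$m
  rot[2] = oo$mo
  rot[3] = o$moo
  rot[4] = $mooo
Sorted (with $ < everything):
  sorted[0] = $mooo
  sorted[1] = mooo$
  sorted[2] = o$moo
  sorted[3] = oo$mo
  sorted[4] = ooo$m
sorted[2] = o$moo

Answer: o$moo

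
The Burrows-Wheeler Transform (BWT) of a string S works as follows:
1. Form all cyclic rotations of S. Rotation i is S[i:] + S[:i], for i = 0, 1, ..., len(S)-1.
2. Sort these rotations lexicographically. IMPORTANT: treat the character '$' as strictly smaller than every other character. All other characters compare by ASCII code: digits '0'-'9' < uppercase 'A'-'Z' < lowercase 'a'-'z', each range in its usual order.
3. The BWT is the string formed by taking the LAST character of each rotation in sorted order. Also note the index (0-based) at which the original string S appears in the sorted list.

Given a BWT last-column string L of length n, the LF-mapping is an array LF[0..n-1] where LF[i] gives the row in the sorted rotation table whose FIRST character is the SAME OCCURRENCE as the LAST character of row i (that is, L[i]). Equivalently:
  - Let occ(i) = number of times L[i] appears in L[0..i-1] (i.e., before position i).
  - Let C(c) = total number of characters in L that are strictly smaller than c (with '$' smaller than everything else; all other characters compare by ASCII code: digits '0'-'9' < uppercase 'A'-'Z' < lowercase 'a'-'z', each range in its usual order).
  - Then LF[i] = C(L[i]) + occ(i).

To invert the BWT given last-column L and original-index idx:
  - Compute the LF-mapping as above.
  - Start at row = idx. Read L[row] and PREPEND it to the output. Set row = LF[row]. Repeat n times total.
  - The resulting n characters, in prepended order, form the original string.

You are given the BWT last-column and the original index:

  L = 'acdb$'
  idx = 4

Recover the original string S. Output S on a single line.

Answer: dbca$

Derivation:
LF mapping: 1 3 4 2 0
Walk LF starting at row 4, prepending L[row]:
  step 1: row=4, L[4]='$', prepend. Next row=LF[4]=0
  step 2: row=0, L[0]='a', prepend. Next row=LF[0]=1
  step 3: row=1, L[1]='c', prepend. Next row=LF[1]=3
  step 4: row=3, L[3]='b', prepend. Next row=LF[3]=2
  step 5: row=2, L[2]='d', prepend. Next row=LF[2]=4
Reversed output: dbca$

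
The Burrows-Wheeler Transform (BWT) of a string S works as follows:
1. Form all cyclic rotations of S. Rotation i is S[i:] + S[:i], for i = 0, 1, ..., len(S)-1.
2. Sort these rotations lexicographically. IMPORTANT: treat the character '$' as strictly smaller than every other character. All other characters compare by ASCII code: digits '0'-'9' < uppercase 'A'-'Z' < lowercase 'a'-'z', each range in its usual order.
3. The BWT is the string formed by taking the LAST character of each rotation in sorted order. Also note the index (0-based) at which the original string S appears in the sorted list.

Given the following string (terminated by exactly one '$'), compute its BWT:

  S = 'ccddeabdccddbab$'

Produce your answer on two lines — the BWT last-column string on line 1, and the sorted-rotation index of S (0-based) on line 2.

Answer: bbeadad$ccdbccdd
7

Derivation:
All 16 rotations (rotation i = S[i:]+S[:i]):
  rot[0] = ccddeabdccddbab$
  rot[1] = cddeabdccddbab$c
  rot[2] = ddeabdccddbab$cc
  rot[3] = deabdccddbab$ccd
  rot[4] = eabdccddbab$ccdd
  rot[5] = abdccddbab$ccdde
  rot[6] = bdccddbab$ccddea
  rot[7] = dccddbab$ccddeab
  rot[8] = ccddbab$ccddeabd
  rot[9] = cddbab$ccddeabdc
  rot[10] = ddbab$ccddeabdcc
  rot[11] = dbab$ccddeabdccd
  rot[12] = bab$ccddeabdccdd
  rot[13] = ab$ccddeabdccddb
  rot[14] = b$ccddeabdccddba
  rot[15] = $ccddeabdccddbab
Sorted (with $ < everything):
  sorted[0] = $ccddeabdccddbab  (last char: 'b')
  sorted[1] = ab$ccddeabdccddb  (last char: 'b')
  sorted[2] = abdccddbab$ccdde  (last char: 'e')
  sorted[3] = b$ccddeabdccddba  (last char: 'a')
  sorted[4] = bab$ccddeabdccdd  (last char: 'd')
  sorted[5] = bdccddbab$ccddea  (last char: 'a')
  sorted[6] = ccddbab$ccddeabd  (last char: 'd')
  sorted[7] = ccddeabdccddbab$  (last char: '$')
  sorted[8] = cddbab$ccddeabdc  (last char: 'c')
  sorted[9] = cddeabdccddbab$c  (last char: 'c')
  sorted[10] = dbab$ccddeabdccd  (last char: 'd')
  sorted[11] = dccddbab$ccddeab  (last char: 'b')
  sorted[12] = ddbab$ccddeabdcc  (last char: 'c')
  sorted[13] = ddeabdccddbab$cc  (last char: 'c')
  sorted[14] = deabdccddbab$ccd  (last char: 'd')
  sorted[15] = eabdccddbab$ccdd  (last char: 'd')
Last column: bbeadad$ccdbccdd
Original string S is at sorted index 7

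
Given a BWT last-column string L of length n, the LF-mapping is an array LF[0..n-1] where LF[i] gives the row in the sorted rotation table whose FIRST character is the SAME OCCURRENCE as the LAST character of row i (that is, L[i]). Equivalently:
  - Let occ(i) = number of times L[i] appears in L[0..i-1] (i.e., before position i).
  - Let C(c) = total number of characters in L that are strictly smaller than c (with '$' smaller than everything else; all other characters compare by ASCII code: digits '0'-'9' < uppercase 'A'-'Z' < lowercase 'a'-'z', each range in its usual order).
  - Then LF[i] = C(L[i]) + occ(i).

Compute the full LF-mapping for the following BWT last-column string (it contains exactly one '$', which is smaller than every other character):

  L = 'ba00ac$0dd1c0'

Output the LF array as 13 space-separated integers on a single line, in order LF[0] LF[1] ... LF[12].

Char counts: '$':1, '0':4, '1':1, 'a':2, 'b':1, 'c':2, 'd':2
C (first-col start): C('$')=0, C('0')=1, C('1')=5, C('a')=6, C('b')=8, C('c')=9, C('d')=11
L[0]='b': occ=0, LF[0]=C('b')+0=8+0=8
L[1]='a': occ=0, LF[1]=C('a')+0=6+0=6
L[2]='0': occ=0, LF[2]=C('0')+0=1+0=1
L[3]='0': occ=1, LF[3]=C('0')+1=1+1=2
L[4]='a': occ=1, LF[4]=C('a')+1=6+1=7
L[5]='c': occ=0, LF[5]=C('c')+0=9+0=9
L[6]='$': occ=0, LF[6]=C('$')+0=0+0=0
L[7]='0': occ=2, LF[7]=C('0')+2=1+2=3
L[8]='d': occ=0, LF[8]=C('d')+0=11+0=11
L[9]='d': occ=1, LF[9]=C('d')+1=11+1=12
L[10]='1': occ=0, LF[10]=C('1')+0=5+0=5
L[11]='c': occ=1, LF[11]=C('c')+1=9+1=10
L[12]='0': occ=3, LF[12]=C('0')+3=1+3=4

Answer: 8 6 1 2 7 9 0 3 11 12 5 10 4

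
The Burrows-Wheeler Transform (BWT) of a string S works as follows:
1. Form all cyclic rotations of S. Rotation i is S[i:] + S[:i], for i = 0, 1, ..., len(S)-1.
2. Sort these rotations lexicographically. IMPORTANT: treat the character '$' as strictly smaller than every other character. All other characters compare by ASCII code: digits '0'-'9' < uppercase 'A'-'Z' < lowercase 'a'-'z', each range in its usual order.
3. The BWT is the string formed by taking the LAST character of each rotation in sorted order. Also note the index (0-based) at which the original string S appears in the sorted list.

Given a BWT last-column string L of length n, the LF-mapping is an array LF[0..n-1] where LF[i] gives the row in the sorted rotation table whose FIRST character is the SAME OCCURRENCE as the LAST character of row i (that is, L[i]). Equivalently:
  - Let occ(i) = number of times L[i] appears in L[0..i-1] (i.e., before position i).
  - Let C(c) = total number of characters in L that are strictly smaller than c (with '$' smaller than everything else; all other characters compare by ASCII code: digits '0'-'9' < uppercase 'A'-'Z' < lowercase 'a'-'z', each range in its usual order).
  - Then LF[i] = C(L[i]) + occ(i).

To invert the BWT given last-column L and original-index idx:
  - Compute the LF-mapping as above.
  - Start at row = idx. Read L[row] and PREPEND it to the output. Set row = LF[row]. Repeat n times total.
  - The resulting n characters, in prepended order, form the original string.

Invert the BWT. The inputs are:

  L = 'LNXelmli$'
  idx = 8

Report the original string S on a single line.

Answer: milleXNL$

Derivation:
LF mapping: 1 2 3 4 6 8 7 5 0
Walk LF starting at row 8, prepending L[row]:
  step 1: row=8, L[8]='$', prepend. Next row=LF[8]=0
  step 2: row=0, L[0]='L', prepend. Next row=LF[0]=1
  step 3: row=1, L[1]='N', prepend. Next row=LF[1]=2
  step 4: row=2, L[2]='X', prepend. Next row=LF[2]=3
  step 5: row=3, L[3]='e', prepend. Next row=LF[3]=4
  step 6: row=4, L[4]='l', prepend. Next row=LF[4]=6
  step 7: row=6, L[6]='l', prepend. Next row=LF[6]=7
  step 8: row=7, L[7]='i', prepend. Next row=LF[7]=5
  step 9: row=5, L[5]='m', prepend. Next row=LF[5]=8
Reversed output: milleXNL$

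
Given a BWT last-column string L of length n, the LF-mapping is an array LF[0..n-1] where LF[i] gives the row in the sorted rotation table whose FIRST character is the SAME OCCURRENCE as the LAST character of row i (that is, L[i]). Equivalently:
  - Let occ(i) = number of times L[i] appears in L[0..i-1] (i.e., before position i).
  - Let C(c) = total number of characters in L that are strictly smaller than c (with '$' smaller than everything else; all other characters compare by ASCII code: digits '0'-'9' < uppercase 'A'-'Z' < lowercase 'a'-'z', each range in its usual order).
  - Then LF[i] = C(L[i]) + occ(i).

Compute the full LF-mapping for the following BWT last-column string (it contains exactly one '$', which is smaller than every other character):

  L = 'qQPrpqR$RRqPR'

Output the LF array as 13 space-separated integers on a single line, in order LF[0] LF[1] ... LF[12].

Char counts: '$':1, 'P':2, 'Q':1, 'R':4, 'p':1, 'q':3, 'r':1
C (first-col start): C('$')=0, C('P')=1, C('Q')=3, C('R')=4, C('p')=8, C('q')=9, C('r')=12
L[0]='q': occ=0, LF[0]=C('q')+0=9+0=9
L[1]='Q': occ=0, LF[1]=C('Q')+0=3+0=3
L[2]='P': occ=0, LF[2]=C('P')+0=1+0=1
L[3]='r': occ=0, LF[3]=C('r')+0=12+0=12
L[4]='p': occ=0, LF[4]=C('p')+0=8+0=8
L[5]='q': occ=1, LF[5]=C('q')+1=9+1=10
L[6]='R': occ=0, LF[6]=C('R')+0=4+0=4
L[7]='$': occ=0, LF[7]=C('$')+0=0+0=0
L[8]='R': occ=1, LF[8]=C('R')+1=4+1=5
L[9]='R': occ=2, LF[9]=C('R')+2=4+2=6
L[10]='q': occ=2, LF[10]=C('q')+2=9+2=11
L[11]='P': occ=1, LF[11]=C('P')+1=1+1=2
L[12]='R': occ=3, LF[12]=C('R')+3=4+3=7

Answer: 9 3 1 12 8 10 4 0 5 6 11 2 7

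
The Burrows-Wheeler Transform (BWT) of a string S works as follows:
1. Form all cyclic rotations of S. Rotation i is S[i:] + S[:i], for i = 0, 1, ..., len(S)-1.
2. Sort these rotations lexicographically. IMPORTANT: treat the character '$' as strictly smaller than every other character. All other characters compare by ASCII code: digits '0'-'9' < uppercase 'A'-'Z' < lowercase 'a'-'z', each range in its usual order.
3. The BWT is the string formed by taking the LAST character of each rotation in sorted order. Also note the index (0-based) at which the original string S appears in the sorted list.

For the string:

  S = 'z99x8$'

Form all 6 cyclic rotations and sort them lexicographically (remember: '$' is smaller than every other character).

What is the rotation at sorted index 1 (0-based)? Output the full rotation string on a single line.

Answer: 8$z99x

Derivation:
All 6 rotations (rotation i = S[i:]+S[:i]):
  rot[0] = z99x8$
  rot[1] = 99x8$z
  rot[2] = 9x8$z9
  rot[3] = x8$z99
  rot[4] = 8$z99x
  rot[5] = $z99x8
Sorted (with $ < everything):
  sorted[0] = $z99x8
  sorted[1] = 8$z99x
  sorted[2] = 99x8$z
  sorted[3] = 9x8$z9
  sorted[4] = x8$z99
  sorted[5] = z99x8$
sorted[1] = 8$z99x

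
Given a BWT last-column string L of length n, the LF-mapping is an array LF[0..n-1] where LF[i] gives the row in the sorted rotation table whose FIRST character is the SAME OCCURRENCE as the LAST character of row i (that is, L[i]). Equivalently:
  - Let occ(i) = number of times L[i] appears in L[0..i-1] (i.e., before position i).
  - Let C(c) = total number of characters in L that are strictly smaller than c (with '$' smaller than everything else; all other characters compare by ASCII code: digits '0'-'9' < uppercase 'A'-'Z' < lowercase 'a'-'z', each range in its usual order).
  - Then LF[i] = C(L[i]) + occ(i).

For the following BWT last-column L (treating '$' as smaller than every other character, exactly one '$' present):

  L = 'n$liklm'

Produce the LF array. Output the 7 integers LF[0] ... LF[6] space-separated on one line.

Char counts: '$':1, 'i':1, 'k':1, 'l':2, 'm':1, 'n':1
C (first-col start): C('$')=0, C('i')=1, C('k')=2, C('l')=3, C('m')=5, C('n')=6
L[0]='n': occ=0, LF[0]=C('n')+0=6+0=6
L[1]='$': occ=0, LF[1]=C('$')+0=0+0=0
L[2]='l': occ=0, LF[2]=C('l')+0=3+0=3
L[3]='i': occ=0, LF[3]=C('i')+0=1+0=1
L[4]='k': occ=0, LF[4]=C('k')+0=2+0=2
L[5]='l': occ=1, LF[5]=C('l')+1=3+1=4
L[6]='m': occ=0, LF[6]=C('m')+0=5+0=5

Answer: 6 0 3 1 2 4 5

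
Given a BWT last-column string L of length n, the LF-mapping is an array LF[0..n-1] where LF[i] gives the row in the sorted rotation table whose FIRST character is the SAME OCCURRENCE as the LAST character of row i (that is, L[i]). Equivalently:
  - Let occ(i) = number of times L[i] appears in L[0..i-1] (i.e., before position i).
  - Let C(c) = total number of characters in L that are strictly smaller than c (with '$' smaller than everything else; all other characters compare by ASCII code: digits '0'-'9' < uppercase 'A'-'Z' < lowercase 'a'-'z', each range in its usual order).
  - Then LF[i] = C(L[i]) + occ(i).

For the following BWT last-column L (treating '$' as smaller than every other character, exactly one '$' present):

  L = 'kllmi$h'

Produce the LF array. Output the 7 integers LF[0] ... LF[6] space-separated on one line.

Answer: 3 4 5 6 2 0 1

Derivation:
Char counts: '$':1, 'h':1, 'i':1, 'k':1, 'l':2, 'm':1
C (first-col start): C('$')=0, C('h')=1, C('i')=2, C('k')=3, C('l')=4, C('m')=6
L[0]='k': occ=0, LF[0]=C('k')+0=3+0=3
L[1]='l': occ=0, LF[1]=C('l')+0=4+0=4
L[2]='l': occ=1, LF[2]=C('l')+1=4+1=5
L[3]='m': occ=0, LF[3]=C('m')+0=6+0=6
L[4]='i': occ=0, LF[4]=C('i')+0=2+0=2
L[5]='$': occ=0, LF[5]=C('$')+0=0+0=0
L[6]='h': occ=0, LF[6]=C('h')+0=1+0=1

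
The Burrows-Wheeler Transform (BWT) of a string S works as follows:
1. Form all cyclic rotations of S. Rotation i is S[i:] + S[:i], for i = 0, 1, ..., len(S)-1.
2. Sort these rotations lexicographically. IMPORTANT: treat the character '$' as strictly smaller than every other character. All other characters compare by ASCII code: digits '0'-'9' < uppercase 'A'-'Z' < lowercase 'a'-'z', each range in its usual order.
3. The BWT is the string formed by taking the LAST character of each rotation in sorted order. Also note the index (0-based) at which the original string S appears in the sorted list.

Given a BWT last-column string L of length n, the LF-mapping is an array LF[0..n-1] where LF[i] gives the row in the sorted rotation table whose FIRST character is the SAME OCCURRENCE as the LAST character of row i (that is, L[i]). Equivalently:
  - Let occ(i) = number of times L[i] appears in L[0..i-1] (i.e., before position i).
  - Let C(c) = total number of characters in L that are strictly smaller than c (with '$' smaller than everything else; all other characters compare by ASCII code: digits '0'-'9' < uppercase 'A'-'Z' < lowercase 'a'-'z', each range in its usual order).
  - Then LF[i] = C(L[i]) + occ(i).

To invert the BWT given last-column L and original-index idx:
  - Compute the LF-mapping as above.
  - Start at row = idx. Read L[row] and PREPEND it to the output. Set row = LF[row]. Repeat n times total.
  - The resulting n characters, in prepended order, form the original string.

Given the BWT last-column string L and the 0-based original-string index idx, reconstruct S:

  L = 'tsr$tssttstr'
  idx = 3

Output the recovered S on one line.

LF mapping: 7 3 1 0 8 4 5 9 10 6 11 2
Walk LF starting at row 3, prepending L[row]:
  step 1: row=3, L[3]='$', prepend. Next row=LF[3]=0
  step 2: row=0, L[0]='t', prepend. Next row=LF[0]=7
  step 3: row=7, L[7]='t', prepend. Next row=LF[7]=9
  step 4: row=9, L[9]='s', prepend. Next row=LF[9]=6
  step 5: row=6, L[6]='s', prepend. Next row=LF[6]=5
  step 6: row=5, L[5]='s', prepend. Next row=LF[5]=4
  step 7: row=4, L[4]='t', prepend. Next row=LF[4]=8
  step 8: row=8, L[8]='t', prepend. Next row=LF[8]=10
  step 9: row=10, L[10]='t', prepend. Next row=LF[10]=11
  step 10: row=11, L[11]='r', prepend. Next row=LF[11]=2
  step 11: row=2, L[2]='r', prepend. Next row=LF[2]=1
  step 12: row=1, L[1]='s', prepend. Next row=LF[1]=3
Reversed output: srrtttssstt$

Answer: srrtttssstt$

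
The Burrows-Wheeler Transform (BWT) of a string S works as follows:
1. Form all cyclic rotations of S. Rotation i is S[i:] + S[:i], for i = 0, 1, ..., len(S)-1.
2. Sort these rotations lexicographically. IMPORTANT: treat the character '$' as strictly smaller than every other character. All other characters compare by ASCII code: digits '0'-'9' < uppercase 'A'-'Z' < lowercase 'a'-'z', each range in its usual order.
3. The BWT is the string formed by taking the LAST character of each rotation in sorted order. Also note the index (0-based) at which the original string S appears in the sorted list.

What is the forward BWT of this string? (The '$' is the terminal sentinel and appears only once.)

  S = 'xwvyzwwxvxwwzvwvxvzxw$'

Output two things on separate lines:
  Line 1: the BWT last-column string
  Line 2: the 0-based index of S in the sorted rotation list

All 22 rotations (rotation i = S[i:]+S[:i]):
  rot[0] = xwvyzwwxvxwwzvwvxvzxw$
  rot[1] = wvyzwwxvxwwzvwvxvzxw$x
  rot[2] = vyzwwxvxwwzvwvxvzxw$xw
  rot[3] = yzwwxvxwwzvwvxvzxw$xwv
  rot[4] = zwwxvxwwzvwvxvzxw$xwvy
  rot[5] = wwxvxwwzvwvxvzxw$xwvyz
  rot[6] = wxvxwwzvwvxvzxw$xwvyzw
  rot[7] = xvxwwzvwvxvzxw$xwvyzww
  rot[8] = vxwwzvwvxvzxw$xwvyzwwx
  rot[9] = xwwzvwvxvzxw$xwvyzwwxv
  rot[10] = wwzvwvxvzxw$xwvyzwwxvx
  rot[11] = wzvwvxvzxw$xwvyzwwxvxw
  rot[12] = zvwvxvzxw$xwvyzwwxvxww
  rot[13] = vwvxvzxw$xwvyzwwxvxwwz
  rot[14] = wvxvzxw$xwvyzwwxvxwwzv
  rot[15] = vxvzxw$xwvyzwwxvxwwzvw
  rot[16] = xvzxw$xwvyzwwxvxwwzvwv
  rot[17] = vzxw$xwvyzwwxvxwwzvwvx
  rot[18] = zxw$xwvyzwwxvxwwzvwvxv
  rot[19] = xw$xwvyzwwxvxwwzvwvxvz
  rot[20] = w$xwvyzwwxvxwwzvwvxvzx
  rot[21] = $xwvyzwwxvxwwzvwvxvzxw
Sorted (with $ < everything):
  sorted[0] = $xwvyzwwxvxwwzvwvxvzxw  (last char: 'w')
  sorted[1] = vwvxvzxw$xwvyzwwxvxwwz  (last char: 'z')
  sorted[2] = vxvzxw$xwvyzwwxvxwwzvw  (last char: 'w')
  sorted[3] = vxwwzvwvxvzxw$xwvyzwwx  (last char: 'x')
  sorted[4] = vyzwwxvxwwzvwvxvzxw$xw  (last char: 'w')
  sorted[5] = vzxw$xwvyzwwxvxwwzvwvx  (last char: 'x')
  sorted[6] = w$xwvyzwwxvxwwzvwvxvzx  (last char: 'x')
  sorted[7] = wvxvzxw$xwvyzwwxvxwwzv  (last char: 'v')
  sorted[8] = wvyzwwxvxwwzvwvxvzxw$x  (last char: 'x')
  sorted[9] = wwxvxwwzvwvxvzxw$xwvyz  (last char: 'z')
  sorted[10] = wwzvwvxvzxw$xwvyzwwxvx  (last char: 'x')
  sorted[11] = wxvxwwzvwvxvzxw$xwvyzw  (last char: 'w')
  sorted[12] = wzvwvxvzxw$xwvyzwwxvxw  (last char: 'w')
  sorted[13] = xvxwwzvwvxvzxw$xwvyzww  (last char: 'w')
  sorted[14] = xvzxw$xwvyzwwxvxwwzvwv  (last char: 'v')
  sorted[15] = xw$xwvyzwwxvxwwzvwvxvz  (last char: 'z')
  sorted[16] = xwvyzwwxvxwwzvwvxvzxw$  (last char: '$')
  sorted[17] = xwwzvwvxvzxw$xwvyzwwxv  (last char: 'v')
  sorted[18] = yzwwxvxwwzvwvxvzxw$xwv  (last char: 'v')
  sorted[19] = zvwvxvzxw$xwvyzwwxvxww  (last char: 'w')
  sorted[20] = zwwxvxwwzvwvxvzxw$xwvy  (last char: 'y')
  sorted[21] = zxw$xwvyzwwxvxwwzvwvxv  (last char: 'v')
Last column: wzwxwxxvxzxwwwvz$vvwyv
Original string S is at sorted index 16

Answer: wzwxwxxvxzxwwwvz$vvwyv
16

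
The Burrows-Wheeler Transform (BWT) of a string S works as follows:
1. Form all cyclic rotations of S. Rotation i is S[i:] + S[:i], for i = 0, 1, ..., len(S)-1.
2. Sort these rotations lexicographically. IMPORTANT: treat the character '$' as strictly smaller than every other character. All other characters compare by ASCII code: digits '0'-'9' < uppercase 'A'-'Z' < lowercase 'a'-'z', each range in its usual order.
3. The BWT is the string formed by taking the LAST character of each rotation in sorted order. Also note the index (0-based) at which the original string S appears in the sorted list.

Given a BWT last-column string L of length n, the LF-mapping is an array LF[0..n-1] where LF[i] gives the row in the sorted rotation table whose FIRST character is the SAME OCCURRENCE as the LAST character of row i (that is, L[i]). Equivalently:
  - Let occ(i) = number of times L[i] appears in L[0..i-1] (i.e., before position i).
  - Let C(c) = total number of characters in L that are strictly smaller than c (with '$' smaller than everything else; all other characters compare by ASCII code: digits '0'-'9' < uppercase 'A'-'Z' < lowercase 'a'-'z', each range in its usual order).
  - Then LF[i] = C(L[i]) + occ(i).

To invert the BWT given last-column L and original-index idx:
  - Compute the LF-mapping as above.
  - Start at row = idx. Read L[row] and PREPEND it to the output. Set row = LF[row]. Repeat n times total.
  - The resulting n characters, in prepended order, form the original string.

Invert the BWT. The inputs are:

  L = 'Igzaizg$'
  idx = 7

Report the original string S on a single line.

Answer: zigzagI$

Derivation:
LF mapping: 1 3 6 2 5 7 4 0
Walk LF starting at row 7, prepending L[row]:
  step 1: row=7, L[7]='$', prepend. Next row=LF[7]=0
  step 2: row=0, L[0]='I', prepend. Next row=LF[0]=1
  step 3: row=1, L[1]='g', prepend. Next row=LF[1]=3
  step 4: row=3, L[3]='a', prepend. Next row=LF[3]=2
  step 5: row=2, L[2]='z', prepend. Next row=LF[2]=6
  step 6: row=6, L[6]='g', prepend. Next row=LF[6]=4
  step 7: row=4, L[4]='i', prepend. Next row=LF[4]=5
  step 8: row=5, L[5]='z', prepend. Next row=LF[5]=7
Reversed output: zigzagI$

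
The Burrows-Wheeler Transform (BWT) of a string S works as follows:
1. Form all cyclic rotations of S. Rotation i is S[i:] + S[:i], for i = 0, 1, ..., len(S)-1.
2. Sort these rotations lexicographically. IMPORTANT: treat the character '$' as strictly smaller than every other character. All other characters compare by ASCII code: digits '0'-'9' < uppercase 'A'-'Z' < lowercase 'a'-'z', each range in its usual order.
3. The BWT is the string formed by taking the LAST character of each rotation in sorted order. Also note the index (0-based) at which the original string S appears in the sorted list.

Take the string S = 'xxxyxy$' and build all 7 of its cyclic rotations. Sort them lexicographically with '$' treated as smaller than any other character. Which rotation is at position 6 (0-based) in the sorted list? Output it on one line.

All 7 rotations (rotation i = S[i:]+S[:i]):
  rot[0] = xxxyxy$
  rot[1] = xxyxy$x
  rot[2] = xyxy$xx
  rot[3] = yxy$xxx
  rot[4] = xy$xxxy
  rot[5] = y$xxxyx
  rot[6] = $xxxyxy
Sorted (with $ < everything):
  sorted[0] = $xxxyxy
  sorted[1] = xxxyxy$
  sorted[2] = xxyxy$x
  sorted[3] = xy$xxxy
  sorted[4] = xyxy$xx
  sorted[5] = y$xxxyx
  sorted[6] = yxy$xxx
sorted[6] = yxy$xxx

Answer: yxy$xxx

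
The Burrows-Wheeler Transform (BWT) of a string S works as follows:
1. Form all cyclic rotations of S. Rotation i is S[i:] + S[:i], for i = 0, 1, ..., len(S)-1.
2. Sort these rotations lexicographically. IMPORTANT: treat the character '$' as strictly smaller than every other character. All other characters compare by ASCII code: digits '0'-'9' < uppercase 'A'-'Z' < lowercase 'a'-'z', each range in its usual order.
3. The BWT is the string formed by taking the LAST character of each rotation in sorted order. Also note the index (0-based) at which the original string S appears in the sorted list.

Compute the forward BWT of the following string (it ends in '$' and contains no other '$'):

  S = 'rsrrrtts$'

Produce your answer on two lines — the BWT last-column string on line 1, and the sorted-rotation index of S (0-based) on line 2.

Answer: ssr$rtrtr
3

Derivation:
All 9 rotations (rotation i = S[i:]+S[:i]):
  rot[0] = rsrrrtts$
  rot[1] = srrrtts$r
  rot[2] = rrrtts$rs
  rot[3] = rrtts$rsr
  rot[4] = rtts$rsrr
  rot[5] = tts$rsrrr
  rot[6] = ts$rsrrrt
  rot[7] = s$rsrrrtt
  rot[8] = $rsrrrtts
Sorted (with $ < everything):
  sorted[0] = $rsrrrtts  (last char: 's')
  sorted[1] = rrrtts$rs  (last char: 's')
  sorted[2] = rrtts$rsr  (last char: 'r')
  sorted[3] = rsrrrtts$  (last char: '$')
  sorted[4] = rtts$rsrr  (last char: 'r')
  sorted[5] = s$rsrrrtt  (last char: 't')
  sorted[6] = srrrtts$r  (last char: 'r')
  sorted[7] = ts$rsrrrt  (last char: 't')
  sorted[8] = tts$rsrrr  (last char: 'r')
Last column: ssr$rtrtr
Original string S is at sorted index 3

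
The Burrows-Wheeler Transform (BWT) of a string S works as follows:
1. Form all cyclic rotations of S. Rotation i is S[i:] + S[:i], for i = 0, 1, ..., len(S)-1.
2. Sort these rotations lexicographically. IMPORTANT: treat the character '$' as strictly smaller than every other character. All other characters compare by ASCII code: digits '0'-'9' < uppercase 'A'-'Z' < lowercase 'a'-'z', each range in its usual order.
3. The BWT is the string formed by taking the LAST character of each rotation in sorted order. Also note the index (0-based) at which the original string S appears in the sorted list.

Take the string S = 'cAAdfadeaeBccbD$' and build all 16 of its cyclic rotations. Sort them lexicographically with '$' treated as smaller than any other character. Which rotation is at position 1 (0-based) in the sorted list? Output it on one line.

Answer: AAdfadeaeBccbD$c

Derivation:
All 16 rotations (rotation i = S[i:]+S[:i]):
  rot[0] = cAAdfadeaeBccbD$
  rot[1] = AAdfadeaeBccbD$c
  rot[2] = AdfadeaeBccbD$cA
  rot[3] = dfadeaeBccbD$cAA
  rot[4] = fadeaeBccbD$cAAd
  rot[5] = adeaeBccbD$cAAdf
  rot[6] = deaeBccbD$cAAdfa
  rot[7] = eaeBccbD$cAAdfad
  rot[8] = aeBccbD$cAAdfade
  rot[9] = eBccbD$cAAdfadea
  rot[10] = BccbD$cAAdfadeae
  rot[11] = ccbD$cAAdfadeaeB
  rot[12] = cbD$cAAdfadeaeBc
  rot[13] = bD$cAAdfadeaeBcc
  rot[14] = D$cAAdfadeaeBccb
  rot[15] = $cAAdfadeaeBccbD
Sorted (with $ < everything):
  sorted[0] = $cAAdfadeaeBccbD
  sorted[1] = AAdfadeaeBccbD$c
  sorted[2] = AdfadeaeBccbD$cA
  sorted[3] = BccbD$cAAdfadeae
  sorted[4] = D$cAAdfadeaeBccb
  sorted[5] = adeaeBccbD$cAAdf
  sorted[6] = aeBccbD$cAAdfade
  sorted[7] = bD$cAAdfadeaeBcc
  sorted[8] = cAAdfadeaeBccbD$
  sorted[9] = cbD$cAAdfadeaeBc
  sorted[10] = ccbD$cAAdfadeaeB
  sorted[11] = deaeBccbD$cAAdfa
  sorted[12] = dfadeaeBccbD$cAA
  sorted[13] = eBccbD$cAAdfadea
  sorted[14] = eaeBccbD$cAAdfad
  sorted[15] = fadeaeBccbD$cAAd
sorted[1] = AAdfadeaeBccbD$c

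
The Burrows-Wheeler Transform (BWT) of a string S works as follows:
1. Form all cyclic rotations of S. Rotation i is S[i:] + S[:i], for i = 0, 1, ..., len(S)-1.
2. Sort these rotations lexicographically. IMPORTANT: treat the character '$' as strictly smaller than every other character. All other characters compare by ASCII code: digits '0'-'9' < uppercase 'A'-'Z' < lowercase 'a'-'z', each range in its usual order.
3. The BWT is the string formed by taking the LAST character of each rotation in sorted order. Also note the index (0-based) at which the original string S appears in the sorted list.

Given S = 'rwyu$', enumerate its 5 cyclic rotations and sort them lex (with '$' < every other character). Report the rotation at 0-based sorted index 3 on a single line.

Answer: wyu$r

Derivation:
All 5 rotations (rotation i = S[i:]+S[:i]):
  rot[0] = rwyu$
  rot[1] = wyu$r
  rot[2] = yu$rw
  rot[3] = u$rwy
  rot[4] = $rwyu
Sorted (with $ < everything):
  sorted[0] = $rwyu
  sorted[1] = rwyu$
  sorted[2] = u$rwy
  sorted[3] = wyu$r
  sorted[4] = yu$rw
sorted[3] = wyu$r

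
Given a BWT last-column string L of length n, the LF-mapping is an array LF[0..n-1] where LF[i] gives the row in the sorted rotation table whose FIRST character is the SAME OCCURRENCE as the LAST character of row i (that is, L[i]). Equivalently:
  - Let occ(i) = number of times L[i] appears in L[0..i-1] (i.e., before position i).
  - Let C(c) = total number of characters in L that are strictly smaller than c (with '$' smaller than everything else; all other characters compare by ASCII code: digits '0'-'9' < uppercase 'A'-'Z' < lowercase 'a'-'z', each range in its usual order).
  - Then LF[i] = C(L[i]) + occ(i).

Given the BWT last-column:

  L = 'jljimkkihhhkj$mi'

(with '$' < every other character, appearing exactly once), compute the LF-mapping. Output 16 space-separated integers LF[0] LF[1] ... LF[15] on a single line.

Answer: 7 13 8 4 14 10 11 5 1 2 3 12 9 0 15 6

Derivation:
Char counts: '$':1, 'h':3, 'i':3, 'j':3, 'k':3, 'l':1, 'm':2
C (first-col start): C('$')=0, C('h')=1, C('i')=4, C('j')=7, C('k')=10, C('l')=13, C('m')=14
L[0]='j': occ=0, LF[0]=C('j')+0=7+0=7
L[1]='l': occ=0, LF[1]=C('l')+0=13+0=13
L[2]='j': occ=1, LF[2]=C('j')+1=7+1=8
L[3]='i': occ=0, LF[3]=C('i')+0=4+0=4
L[4]='m': occ=0, LF[4]=C('m')+0=14+0=14
L[5]='k': occ=0, LF[5]=C('k')+0=10+0=10
L[6]='k': occ=1, LF[6]=C('k')+1=10+1=11
L[7]='i': occ=1, LF[7]=C('i')+1=4+1=5
L[8]='h': occ=0, LF[8]=C('h')+0=1+0=1
L[9]='h': occ=1, LF[9]=C('h')+1=1+1=2
L[10]='h': occ=2, LF[10]=C('h')+2=1+2=3
L[11]='k': occ=2, LF[11]=C('k')+2=10+2=12
L[12]='j': occ=2, LF[12]=C('j')+2=7+2=9
L[13]='$': occ=0, LF[13]=C('$')+0=0+0=0
L[14]='m': occ=1, LF[14]=C('m')+1=14+1=15
L[15]='i': occ=2, LF[15]=C('i')+2=4+2=6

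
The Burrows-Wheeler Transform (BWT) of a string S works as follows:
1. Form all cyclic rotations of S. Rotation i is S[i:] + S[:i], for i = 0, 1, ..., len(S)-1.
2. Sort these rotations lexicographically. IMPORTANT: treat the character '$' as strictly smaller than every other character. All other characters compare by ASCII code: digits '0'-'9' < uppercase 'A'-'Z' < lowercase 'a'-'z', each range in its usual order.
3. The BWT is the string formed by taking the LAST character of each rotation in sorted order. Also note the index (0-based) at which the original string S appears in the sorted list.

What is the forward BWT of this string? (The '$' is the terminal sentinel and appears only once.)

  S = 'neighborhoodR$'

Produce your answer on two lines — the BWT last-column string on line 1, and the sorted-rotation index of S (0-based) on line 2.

Answer: Rdhonigre$ohbo
9

Derivation:
All 14 rotations (rotation i = S[i:]+S[:i]):
  rot[0] = neighborhoodR$
  rot[1] = eighborhoodR$n
  rot[2] = ighborhoodR$ne
  rot[3] = ghborhoodR$nei
  rot[4] = hborhoodR$neig
  rot[5] = borhoodR$neigh
  rot[6] = orhoodR$neighb
  rot[7] = rhoodR$neighbo
  rot[8] = hoodR$neighbor
  rot[9] = oodR$neighborh
  rot[10] = odR$neighborho
  rot[11] = dR$neighborhoo
  rot[12] = R$neighborhood
  rot[13] = $neighborhoodR
Sorted (with $ < everything):
  sorted[0] = $neighborhoodR  (last char: 'R')
  sorted[1] = R$neighborhood  (last char: 'd')
  sorted[2] = borhoodR$neigh  (last char: 'h')
  sorted[3] = dR$neighborhoo  (last char: 'o')
  sorted[4] = eighborhoodR$n  (last char: 'n')
  sorted[5] = ghborhoodR$nei  (last char: 'i')
  sorted[6] = hborhoodR$neig  (last char: 'g')
  sorted[7] = hoodR$neighbor  (last char: 'r')
  sorted[8] = ighborhoodR$ne  (last char: 'e')
  sorted[9] = neighborhoodR$  (last char: '$')
  sorted[10] = odR$neighborho  (last char: 'o')
  sorted[11] = oodR$neighborh  (last char: 'h')
  sorted[12] = orhoodR$neighb  (last char: 'b')
  sorted[13] = rhoodR$neighbo  (last char: 'o')
Last column: Rdhonigre$ohbo
Original string S is at sorted index 9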